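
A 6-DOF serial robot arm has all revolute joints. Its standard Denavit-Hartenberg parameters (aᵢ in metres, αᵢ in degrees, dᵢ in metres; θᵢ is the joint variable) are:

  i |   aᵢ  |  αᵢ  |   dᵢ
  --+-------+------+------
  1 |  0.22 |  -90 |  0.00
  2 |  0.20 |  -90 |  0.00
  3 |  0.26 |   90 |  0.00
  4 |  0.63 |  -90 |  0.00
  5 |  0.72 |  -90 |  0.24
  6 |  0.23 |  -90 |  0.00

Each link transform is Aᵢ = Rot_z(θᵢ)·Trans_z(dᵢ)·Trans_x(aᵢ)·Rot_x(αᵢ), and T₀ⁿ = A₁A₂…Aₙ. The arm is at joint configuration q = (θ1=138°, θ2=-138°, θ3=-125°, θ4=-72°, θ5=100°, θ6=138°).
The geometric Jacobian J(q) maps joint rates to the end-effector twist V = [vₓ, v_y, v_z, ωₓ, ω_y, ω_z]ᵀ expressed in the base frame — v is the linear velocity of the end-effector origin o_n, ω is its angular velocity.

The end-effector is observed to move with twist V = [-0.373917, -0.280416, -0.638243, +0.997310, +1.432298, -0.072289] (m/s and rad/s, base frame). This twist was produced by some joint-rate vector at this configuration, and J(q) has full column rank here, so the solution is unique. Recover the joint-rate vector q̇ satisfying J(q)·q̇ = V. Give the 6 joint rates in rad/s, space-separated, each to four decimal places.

o_n = [-0.2149, -0.7828, -0.1225]
J₁: ẑ×o_n = [0.7828, -0.2149, 0.0000], ω = ẑ
J2: z=[-0.6691, -0.7431, 0.0000] o=[-0.1635, 0.1472, 0.0000] → [0.0910, -0.0820, 0.5841, -0.6691, -0.7431, 0.0000]
J3: z=[-0.4973, 0.4477, 0.7431] o=[-0.0530, 0.0478, 0.1338] → [0.5025, -0.2478, 0.4855, -0.4973, 0.4477, 0.7431]
J4: z=[-0.0686, 0.8336, -0.5481] o=[-0.2779, -0.0364, 0.0340] → [-0.5396, -0.0453, -0.0013, -0.0686, 0.8336, -0.5481]
J5: z=[-0.9762, -0.1693, -0.1354] o=[-0.1483, -0.3676, -0.4859] → [-0.1177, 0.3638, 0.3940, -0.9762, -0.1693, -0.1354]
J6: z=[-0.2144, 0.6626, 0.7177] o=[-0.3597, -0.9336, -0.0266] → [-0.1718, 0.0833, -0.1283, -0.2144, 0.6626, 0.7177]
q̇ = J⁺·V = [0.0500, -0.5690, 0.0670, 0.8240, -0.7770, 0.2430]

0.0500 -0.5690 0.0670 0.8240 -0.7770 0.2430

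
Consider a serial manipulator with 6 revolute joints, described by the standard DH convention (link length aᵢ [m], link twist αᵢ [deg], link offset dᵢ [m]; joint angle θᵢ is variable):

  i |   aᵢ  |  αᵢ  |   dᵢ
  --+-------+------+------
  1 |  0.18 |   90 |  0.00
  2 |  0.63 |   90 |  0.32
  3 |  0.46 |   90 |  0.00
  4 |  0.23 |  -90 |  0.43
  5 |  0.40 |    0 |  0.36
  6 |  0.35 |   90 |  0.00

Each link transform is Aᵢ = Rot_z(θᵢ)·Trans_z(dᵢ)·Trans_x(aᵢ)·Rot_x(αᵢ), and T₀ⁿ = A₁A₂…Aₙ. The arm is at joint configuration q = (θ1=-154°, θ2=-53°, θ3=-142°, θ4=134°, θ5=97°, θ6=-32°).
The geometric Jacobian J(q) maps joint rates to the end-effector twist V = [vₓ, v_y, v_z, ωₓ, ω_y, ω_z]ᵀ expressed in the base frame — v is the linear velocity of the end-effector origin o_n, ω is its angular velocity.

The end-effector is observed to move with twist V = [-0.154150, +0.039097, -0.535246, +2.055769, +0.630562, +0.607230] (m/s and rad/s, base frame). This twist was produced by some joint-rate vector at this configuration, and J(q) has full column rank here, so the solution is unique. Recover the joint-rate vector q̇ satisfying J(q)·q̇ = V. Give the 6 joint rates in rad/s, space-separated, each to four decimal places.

0.7910 0.2070 0.6240 0.2700 -0.7380 -0.9650

o_n = [-0.6681, -0.2001, -0.6523]
J₁: ẑ×o_n = [0.2001, -0.6681, 0.0000], ω = ẑ
J2: z=[-0.4384, 0.8988, 0.0000] o=[-0.1618, -0.0789, 0.0000] → [-0.5863, -0.2859, 0.5082, -0.4384, 0.8988, 0.0000]
J3: z=[0.7178, 0.3501, -0.6018] o=[-0.6428, 0.0425, -0.5031] → [-0.1982, 0.1222, -0.1653, 0.7178, 0.3501, -0.6018]
J4: z=[-0.0124, 0.8707, 0.4917] o=[-0.3226, -0.1164, -0.2136] → [-0.3408, -0.1753, 0.3018, -0.0124, 0.8707, 0.4917]
J5: z=[-0.9994, 0.0053, -0.0346] o=[-0.3204, 0.3711, -0.2023] → [-0.0222, -0.4376, 0.5727, -0.9994, 0.0053, -0.0346]
J6: z=[-0.9994, 0.0053, -0.0346] o=[-0.6769, 0.0034, -0.3676] → [-0.0086, -0.2848, 0.2033, -0.9994, 0.0053, -0.0346]
q̇ = J⁺·V = [0.7910, 0.2070, 0.6240, 0.2700, -0.7380, -0.9650]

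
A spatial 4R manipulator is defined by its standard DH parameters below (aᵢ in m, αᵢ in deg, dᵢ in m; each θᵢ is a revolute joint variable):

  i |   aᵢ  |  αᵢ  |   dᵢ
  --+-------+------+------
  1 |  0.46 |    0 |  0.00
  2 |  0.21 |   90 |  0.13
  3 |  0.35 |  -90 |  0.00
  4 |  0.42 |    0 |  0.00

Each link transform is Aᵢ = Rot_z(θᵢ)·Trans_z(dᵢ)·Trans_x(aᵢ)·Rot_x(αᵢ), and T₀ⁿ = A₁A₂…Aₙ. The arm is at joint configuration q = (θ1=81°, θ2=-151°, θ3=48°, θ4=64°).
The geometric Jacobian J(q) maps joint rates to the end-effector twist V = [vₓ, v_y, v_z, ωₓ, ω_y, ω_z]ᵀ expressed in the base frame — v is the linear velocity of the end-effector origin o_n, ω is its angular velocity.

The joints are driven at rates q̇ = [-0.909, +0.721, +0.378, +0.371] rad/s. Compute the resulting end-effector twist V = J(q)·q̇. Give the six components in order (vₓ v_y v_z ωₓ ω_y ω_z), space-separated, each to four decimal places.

0.3178 0.0838 0.0310 -0.4495 0.1298 0.0602

o_n = [0.6207, 0.0503, 0.5269]
J₁: ẑ×o_n = [-0.0503, 0.6207, 0.0000], ω = ẑ
J2: z=[0.0000, 0.0000, 1.0000] o=[0.0720, 0.4543, 0.0000] → [0.4041, 0.5488, -0.0000, 0.0000, 0.0000, 1.0000]
J3: z=[-0.9397, -0.3420, 0.0000] o=[0.1438, 0.2570, 0.1300] → [-0.1358, 0.3730, 0.3574, -0.9397, -0.3420, 0.0000]
J4: z=[-0.2542, 0.6983, 0.6691] o=[0.2239, 0.0369, 0.3901] → [0.0866, 0.3003, -0.2805, -0.2542, 0.6983, 0.6691]
V = J·q̇ = [0.3178, 0.0838, 0.0310, -0.4495, 0.1298, 0.0602]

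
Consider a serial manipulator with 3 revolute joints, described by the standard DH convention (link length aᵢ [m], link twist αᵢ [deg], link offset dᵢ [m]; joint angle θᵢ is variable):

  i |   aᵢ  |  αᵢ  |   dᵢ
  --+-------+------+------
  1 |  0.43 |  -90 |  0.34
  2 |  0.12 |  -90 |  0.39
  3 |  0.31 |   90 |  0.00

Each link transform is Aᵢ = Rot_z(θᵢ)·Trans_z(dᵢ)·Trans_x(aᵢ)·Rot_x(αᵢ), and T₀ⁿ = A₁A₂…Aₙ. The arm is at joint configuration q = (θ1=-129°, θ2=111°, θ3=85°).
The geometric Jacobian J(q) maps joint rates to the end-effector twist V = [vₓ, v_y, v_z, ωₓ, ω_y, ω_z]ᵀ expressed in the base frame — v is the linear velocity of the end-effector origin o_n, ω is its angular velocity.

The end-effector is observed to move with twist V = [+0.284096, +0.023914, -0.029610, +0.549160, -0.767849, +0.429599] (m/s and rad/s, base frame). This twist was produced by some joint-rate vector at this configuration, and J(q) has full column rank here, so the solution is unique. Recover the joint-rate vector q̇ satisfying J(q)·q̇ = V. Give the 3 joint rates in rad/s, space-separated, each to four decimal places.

0.5260 0.9100 -0.2690

o_n = [-0.1744, -0.3443, 0.2027]
J₁: ẑ×o_n = [0.3443, -0.1744, 0.0000], ω = ẑ
J2: z=[0.7771, -0.6293, 0.0000] o=[-0.2706, -0.3342, 0.3400] → [0.0864, 0.1067, 0.0527, 0.7771, -0.6293, 0.0000]
J3: z=[0.5875, 0.7255, 0.3584] o=[0.0595, -0.5462, 0.2280] → [-0.0906, -0.0690, 0.2883, 0.5875, 0.7255, 0.3584]
q̇ = J⁺·V = [0.5260, 0.9100, -0.2690]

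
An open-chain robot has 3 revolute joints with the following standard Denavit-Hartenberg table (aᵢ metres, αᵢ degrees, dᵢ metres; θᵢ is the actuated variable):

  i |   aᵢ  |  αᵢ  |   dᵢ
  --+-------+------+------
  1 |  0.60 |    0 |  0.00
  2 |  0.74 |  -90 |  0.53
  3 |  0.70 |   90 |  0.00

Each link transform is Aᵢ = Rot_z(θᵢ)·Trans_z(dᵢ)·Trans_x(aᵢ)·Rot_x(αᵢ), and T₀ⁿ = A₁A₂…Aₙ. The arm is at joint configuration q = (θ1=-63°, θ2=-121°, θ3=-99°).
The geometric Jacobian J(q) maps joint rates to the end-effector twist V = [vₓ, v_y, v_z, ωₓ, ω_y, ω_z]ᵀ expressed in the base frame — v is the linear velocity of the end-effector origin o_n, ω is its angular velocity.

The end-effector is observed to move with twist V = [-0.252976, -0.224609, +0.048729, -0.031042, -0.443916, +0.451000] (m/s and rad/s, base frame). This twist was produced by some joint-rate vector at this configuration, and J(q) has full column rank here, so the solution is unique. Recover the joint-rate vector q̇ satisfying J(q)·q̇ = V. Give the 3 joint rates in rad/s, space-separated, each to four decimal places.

o_n = [-0.3566, -0.4906, 1.2214]
J₁: ẑ×o_n = [0.4906, -0.3566, 0.0000], ω = ẑ
J2: z=[0.0000, 0.0000, 1.0000] o=[0.2724, -0.5346, 0.0000] → [-0.0440, -0.6290, 0.0000, 0.0000, 0.0000, 1.0000]
J3: z=[-0.0698, -0.9976, 0.0000] o=[-0.4658, -0.4830, 0.5300] → [-0.6897, 0.0482, 0.1095, -0.0698, -0.9976, 0.0000]
q̇ = J⁺·V = [0.1380, 0.3130, 0.4450]

0.1380 0.3130 0.4450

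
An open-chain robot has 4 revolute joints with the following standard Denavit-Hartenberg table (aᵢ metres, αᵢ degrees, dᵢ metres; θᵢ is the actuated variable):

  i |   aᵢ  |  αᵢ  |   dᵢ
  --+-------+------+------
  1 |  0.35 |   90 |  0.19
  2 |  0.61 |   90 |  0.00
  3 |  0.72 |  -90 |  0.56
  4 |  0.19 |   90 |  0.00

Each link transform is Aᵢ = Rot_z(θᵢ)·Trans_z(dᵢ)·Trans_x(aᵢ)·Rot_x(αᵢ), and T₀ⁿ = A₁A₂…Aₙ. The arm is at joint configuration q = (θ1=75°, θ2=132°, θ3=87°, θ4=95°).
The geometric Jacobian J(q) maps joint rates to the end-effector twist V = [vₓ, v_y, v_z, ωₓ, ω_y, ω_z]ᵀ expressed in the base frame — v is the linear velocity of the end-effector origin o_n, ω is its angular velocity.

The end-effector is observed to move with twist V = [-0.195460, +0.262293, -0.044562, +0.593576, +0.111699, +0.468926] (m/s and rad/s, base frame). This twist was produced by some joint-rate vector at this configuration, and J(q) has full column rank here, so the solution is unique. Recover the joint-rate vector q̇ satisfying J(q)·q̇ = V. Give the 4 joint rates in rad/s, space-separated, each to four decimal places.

0.8610 0.5200 -0.0680 0.4670

o_n = [0.7284, 0.0043, 0.9187]
J₁: ẑ×o_n = [-0.0043, 0.7284, 0.0000], ω = ẑ
J2: z=[0.9659, -0.2588, 0.0000] o=[0.0906, 0.3381, 0.1900] → [-0.1886, -0.7039, -0.1573, 0.9659, -0.2588, 0.0000]
J3: z=[0.1923, 0.7178, 0.6691] o=[-0.0151, -0.0562, 0.6433] → [0.1572, 0.4445, -0.5220, 0.1923, 0.7178, 0.6691]
J4: z=[0.2235, 0.6319, -0.7421] o=[0.7806, 0.1353, 1.0460] → [-0.1777, 0.0672, 0.0037, 0.2235, 0.6319, -0.7421]
q̇ = J⁺·V = [0.8610, 0.5200, -0.0680, 0.4670]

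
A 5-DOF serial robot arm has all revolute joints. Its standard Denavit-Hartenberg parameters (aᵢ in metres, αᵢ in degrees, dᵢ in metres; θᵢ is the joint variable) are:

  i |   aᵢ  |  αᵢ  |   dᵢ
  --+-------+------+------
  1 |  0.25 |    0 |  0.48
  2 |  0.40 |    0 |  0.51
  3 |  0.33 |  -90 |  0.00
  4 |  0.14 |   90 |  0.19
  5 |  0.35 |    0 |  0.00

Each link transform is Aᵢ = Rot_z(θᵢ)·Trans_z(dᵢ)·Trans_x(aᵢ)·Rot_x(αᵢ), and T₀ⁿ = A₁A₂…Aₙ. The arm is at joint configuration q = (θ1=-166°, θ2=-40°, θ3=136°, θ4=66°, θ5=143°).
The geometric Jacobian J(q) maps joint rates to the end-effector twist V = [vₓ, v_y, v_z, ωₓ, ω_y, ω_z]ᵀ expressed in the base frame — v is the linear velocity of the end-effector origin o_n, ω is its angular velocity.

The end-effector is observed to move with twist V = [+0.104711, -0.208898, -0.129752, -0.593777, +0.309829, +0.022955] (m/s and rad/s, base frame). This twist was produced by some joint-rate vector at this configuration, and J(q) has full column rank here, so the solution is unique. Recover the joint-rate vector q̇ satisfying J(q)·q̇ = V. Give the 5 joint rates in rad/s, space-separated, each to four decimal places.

o_n = [-0.1322, -0.0049, 1.1175]
J₁: ẑ×o_n = [0.0049, -0.1322, 0.0000], ω = ẑ
J2: z=[0.0000, 0.0000, 1.0000] o=[-0.2426, -0.0605, 0.4800] → [-0.0556, 0.1104, 0.0000, 0.0000, 0.0000, 1.0000]
J3: z=[0.0000, 0.0000, 1.0000] o=[-0.6021, 0.1149, 0.9900] → [0.1197, 0.4699, -0.0000, 0.0000, 0.0000, 1.0000]
J4: z=[0.9397, 0.3420, 0.0000] o=[-0.4892, -0.1952, 0.9900] → [0.0436, -0.1198, 0.0567, 0.9397, 0.3420, 0.0000]
J5: z=[0.3125, -0.8585, 0.4067] o=[-0.2912, -0.1838, 0.8621] → [-0.2920, -0.0151, 0.1924, 0.3125, -0.8585, 0.4067]
q̇ = J⁺·V = [0.7010, -0.1020, -0.3560, -0.4520, -0.5410]

0.7010 -0.1020 -0.3560 -0.4520 -0.5410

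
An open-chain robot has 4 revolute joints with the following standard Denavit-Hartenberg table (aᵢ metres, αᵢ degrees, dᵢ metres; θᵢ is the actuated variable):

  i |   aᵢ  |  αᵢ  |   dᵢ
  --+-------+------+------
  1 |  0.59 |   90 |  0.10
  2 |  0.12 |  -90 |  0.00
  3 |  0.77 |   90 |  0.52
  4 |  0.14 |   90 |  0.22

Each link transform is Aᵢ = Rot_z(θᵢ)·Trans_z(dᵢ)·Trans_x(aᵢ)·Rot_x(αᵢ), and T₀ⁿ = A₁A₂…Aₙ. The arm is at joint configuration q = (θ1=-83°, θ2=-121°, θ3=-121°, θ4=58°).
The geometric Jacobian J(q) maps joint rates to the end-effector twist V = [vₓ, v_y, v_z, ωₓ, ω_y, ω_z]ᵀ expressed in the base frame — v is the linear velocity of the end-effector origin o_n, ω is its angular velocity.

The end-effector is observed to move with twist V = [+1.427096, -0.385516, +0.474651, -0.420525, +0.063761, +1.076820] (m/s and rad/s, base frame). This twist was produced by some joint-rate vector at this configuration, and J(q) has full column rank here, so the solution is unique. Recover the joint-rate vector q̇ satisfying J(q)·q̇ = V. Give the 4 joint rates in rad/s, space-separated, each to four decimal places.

0.8830 0.4740 -0.1980 0.1250

o_n = [-0.4355, -1.4607, 0.2025]
J₁: ẑ×o_n = [1.4607, -0.4355, 0.0000], ω = ẑ
J2: z=[-0.9925, -0.1219, 0.0000] o=[0.0719, -0.5856, 0.1000] → [-0.0125, 0.1017, 0.8067, -0.9925, -0.1219, 0.0000]
J3: z=[0.1045, -0.8508, -0.5150] o=[0.0644, -0.5243, -0.0029] → [-0.6570, 0.2360, -0.5231, 0.1045, -0.8508, -0.5150]
J4: z=[0.5650, -0.3754, 0.7347] o=[-0.5115, -1.2498, 0.0693] → [0.1049, -0.0195, -0.0906, 0.5650, -0.3754, 0.7347]
q̇ = J⁺·V = [0.8830, 0.4740, -0.1980, 0.1250]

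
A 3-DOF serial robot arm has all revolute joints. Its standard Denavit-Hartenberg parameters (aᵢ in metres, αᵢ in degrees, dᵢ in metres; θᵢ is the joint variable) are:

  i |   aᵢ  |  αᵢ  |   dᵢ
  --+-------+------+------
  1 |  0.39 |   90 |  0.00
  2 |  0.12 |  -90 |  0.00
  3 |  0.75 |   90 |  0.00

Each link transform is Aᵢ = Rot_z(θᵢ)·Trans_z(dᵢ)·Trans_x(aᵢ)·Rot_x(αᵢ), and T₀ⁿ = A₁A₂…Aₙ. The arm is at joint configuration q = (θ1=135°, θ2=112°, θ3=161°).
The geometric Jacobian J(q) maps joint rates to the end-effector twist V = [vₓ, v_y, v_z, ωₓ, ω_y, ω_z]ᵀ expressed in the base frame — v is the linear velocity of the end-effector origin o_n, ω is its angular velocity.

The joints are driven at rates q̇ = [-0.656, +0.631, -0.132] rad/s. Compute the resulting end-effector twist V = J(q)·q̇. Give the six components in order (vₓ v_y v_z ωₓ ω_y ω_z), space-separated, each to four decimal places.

o_n = [-0.6045, 0.2592, -0.5462]
J₁: ẑ×o_n = [-0.2592, -0.6045, 0.0000], ω = ẑ
J2: z=[0.7071, 0.7071, 0.0000] o=[-0.2758, 0.2758, 0.0000] → [-0.3863, 0.3863, 0.2207, 0.7071, 0.7071, 0.0000]
J3: z=[0.6556, -0.6556, -0.3746] o=[-0.2440, 0.2440, 0.1113] → [0.4368, 0.5661, -0.2264, 0.6556, -0.6556, -0.3746]
V = J·q̇ = [-0.1314, 0.5655, 0.1691, 0.3596, 0.5327, -0.6066]

-0.1314 0.5655 0.1691 0.3596 0.5327 -0.6066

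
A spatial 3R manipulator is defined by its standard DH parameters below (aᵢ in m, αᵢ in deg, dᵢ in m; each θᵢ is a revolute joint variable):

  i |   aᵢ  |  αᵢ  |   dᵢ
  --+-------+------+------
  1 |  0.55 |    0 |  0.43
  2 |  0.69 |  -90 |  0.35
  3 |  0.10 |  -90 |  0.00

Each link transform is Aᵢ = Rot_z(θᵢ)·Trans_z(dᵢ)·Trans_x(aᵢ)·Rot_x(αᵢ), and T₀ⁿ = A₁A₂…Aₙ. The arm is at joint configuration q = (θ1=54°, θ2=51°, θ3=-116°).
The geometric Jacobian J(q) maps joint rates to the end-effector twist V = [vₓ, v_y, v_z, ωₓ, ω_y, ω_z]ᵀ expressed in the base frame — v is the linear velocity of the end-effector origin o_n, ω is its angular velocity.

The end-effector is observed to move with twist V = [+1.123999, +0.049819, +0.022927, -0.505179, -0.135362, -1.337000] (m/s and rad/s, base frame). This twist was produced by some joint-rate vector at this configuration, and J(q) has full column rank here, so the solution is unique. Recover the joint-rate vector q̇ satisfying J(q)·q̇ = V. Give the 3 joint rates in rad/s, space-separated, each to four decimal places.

o_n = [0.1560, 1.0691, 0.8699]
J₁: ẑ×o_n = [-1.0691, 0.1560, 0.0000], ω = ẑ
J2: z=[0.0000, 0.0000, 1.0000] o=[0.3233, 0.4450, 0.4300] → [-0.6241, -0.1672, 0.0000, 0.0000, 0.0000, 1.0000]
J3: z=[-0.9659, -0.2588, 0.0000] o=[0.1447, 1.1114, 0.7800] → [-0.0233, 0.0868, 0.0438, -0.9659, -0.2588, 0.0000]
q̇ = J⁺·V = [-0.6780, -0.6590, 0.5230]

-0.6780 -0.6590 0.5230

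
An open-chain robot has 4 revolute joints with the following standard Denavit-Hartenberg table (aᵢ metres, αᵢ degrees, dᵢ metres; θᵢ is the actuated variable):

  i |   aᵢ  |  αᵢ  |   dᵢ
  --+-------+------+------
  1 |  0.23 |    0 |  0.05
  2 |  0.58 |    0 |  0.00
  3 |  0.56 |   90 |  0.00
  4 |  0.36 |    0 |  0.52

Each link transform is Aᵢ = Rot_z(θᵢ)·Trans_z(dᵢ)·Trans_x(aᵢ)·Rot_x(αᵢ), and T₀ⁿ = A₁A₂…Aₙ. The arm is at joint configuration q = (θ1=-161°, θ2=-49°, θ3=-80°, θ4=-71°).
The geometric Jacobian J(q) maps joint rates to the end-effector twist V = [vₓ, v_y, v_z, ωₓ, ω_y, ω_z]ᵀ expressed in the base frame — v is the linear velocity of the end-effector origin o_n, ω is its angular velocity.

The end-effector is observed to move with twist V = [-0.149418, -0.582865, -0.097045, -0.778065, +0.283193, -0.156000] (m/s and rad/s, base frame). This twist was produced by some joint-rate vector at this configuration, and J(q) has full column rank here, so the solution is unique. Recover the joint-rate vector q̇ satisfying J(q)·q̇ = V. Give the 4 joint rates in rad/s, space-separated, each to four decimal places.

o_n = [0.0005, 0.6736, -0.2904]
J₁: ẑ×o_n = [-0.6736, 0.0005, 0.0000], ω = ẑ
J2: z=[0.0000, 0.0000, 1.0000] o=[-0.2175, -0.0749, 0.0500] → [-0.7485, 0.2180, 0.0000, 0.0000, 0.0000, 1.0000]
J3: z=[0.0000, 0.0000, 1.0000] o=[-0.7198, 0.2151, 0.0500] → [-0.4585, 0.7203, 0.0000, 0.0000, 0.0000, 1.0000]
J4: z=[0.9397, -0.3420, 0.0000] o=[-0.5282, 0.7413, 0.0500] → [0.1164, 0.3199, 0.1172, 0.9397, -0.3420, 0.0000]
q̇ = J⁺·V = [-0.0290, 0.4510, -0.5780, -0.8280]

-0.0290 0.4510 -0.5780 -0.8280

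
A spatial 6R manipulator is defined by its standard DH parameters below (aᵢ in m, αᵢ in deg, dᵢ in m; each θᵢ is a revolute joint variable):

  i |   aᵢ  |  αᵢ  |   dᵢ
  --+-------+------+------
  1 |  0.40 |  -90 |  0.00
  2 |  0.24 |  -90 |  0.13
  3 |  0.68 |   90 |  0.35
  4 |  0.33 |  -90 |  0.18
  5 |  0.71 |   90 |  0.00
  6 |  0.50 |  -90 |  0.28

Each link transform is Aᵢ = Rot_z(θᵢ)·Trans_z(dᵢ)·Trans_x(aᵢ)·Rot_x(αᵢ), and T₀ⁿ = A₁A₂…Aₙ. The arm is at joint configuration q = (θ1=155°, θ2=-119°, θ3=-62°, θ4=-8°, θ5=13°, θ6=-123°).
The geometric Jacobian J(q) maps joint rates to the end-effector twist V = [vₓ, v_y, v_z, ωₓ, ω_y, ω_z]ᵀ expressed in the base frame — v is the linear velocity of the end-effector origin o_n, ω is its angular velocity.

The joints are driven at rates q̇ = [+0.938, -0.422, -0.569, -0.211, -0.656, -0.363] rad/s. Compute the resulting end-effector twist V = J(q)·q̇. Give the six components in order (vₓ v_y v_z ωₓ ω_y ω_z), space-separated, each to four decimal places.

0.9403 -0.4503 -1.3347 1.4951 0.2287 0.7181

o_n = [-0.6168, -1.4356, 0.4378]
J₁: ẑ×o_n = [1.4356, -0.6168, 0.0000], ω = ẑ
J2: z=[-0.4226, -0.9063, 0.0000] o=[-0.3625, 0.1690, 0.0000] → [-0.3968, 0.1850, 0.4477, -0.4226, -0.9063, 0.0000]
J3: z=[-0.7927, 0.3696, 0.4848] o=[-0.3120, 0.0021, 0.2099] → [0.7812, 0.0329, 1.2522, -0.7927, 0.3696, 0.4848]
J4: z=[-0.5864, -0.2446, -0.7722] o=[-0.7029, -0.4781, 0.6588] → [-0.6853, -0.1961, 0.5825, -0.5864, -0.2446, -0.7722]
J5: z=[-0.8082, 0.2413, 0.5372] o=[-0.8266, -0.8321, 0.6317] → [0.2774, -0.0440, 0.4371, -0.8082, 0.2413, 0.5372]
J6: z=[-0.5837, -0.4496, -0.6762] o=[-0.7709, -1.4427, 0.9897] → [0.2530, -0.4264, 0.0651, -0.5837, -0.4496, -0.6762]
V = J·q̇ = [0.9403, -0.4503, -1.3347, 1.4951, 0.2287, 0.7181]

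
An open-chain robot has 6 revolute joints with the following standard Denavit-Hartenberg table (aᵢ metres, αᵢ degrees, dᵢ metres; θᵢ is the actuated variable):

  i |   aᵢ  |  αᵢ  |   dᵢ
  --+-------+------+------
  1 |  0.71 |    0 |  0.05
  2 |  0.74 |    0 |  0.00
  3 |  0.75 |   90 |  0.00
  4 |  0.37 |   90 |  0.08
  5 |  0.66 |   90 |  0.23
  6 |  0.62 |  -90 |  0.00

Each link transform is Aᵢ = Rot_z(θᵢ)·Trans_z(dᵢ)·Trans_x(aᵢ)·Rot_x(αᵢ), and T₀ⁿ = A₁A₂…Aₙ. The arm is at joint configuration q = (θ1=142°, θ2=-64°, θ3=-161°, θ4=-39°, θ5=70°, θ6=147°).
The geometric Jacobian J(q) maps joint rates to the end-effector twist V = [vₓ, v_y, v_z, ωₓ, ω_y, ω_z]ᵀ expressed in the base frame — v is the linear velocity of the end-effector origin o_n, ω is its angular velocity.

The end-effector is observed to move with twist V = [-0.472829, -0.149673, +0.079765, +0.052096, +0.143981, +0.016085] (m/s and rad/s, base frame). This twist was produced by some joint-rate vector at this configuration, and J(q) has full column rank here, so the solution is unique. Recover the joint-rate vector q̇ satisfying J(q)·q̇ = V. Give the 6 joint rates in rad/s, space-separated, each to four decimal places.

o_n = [-0.5282, 0.4230, -0.6542]
J₁: ẑ×o_n = [-0.4230, -0.5282, 0.0000], ω = ẑ
J2: z=[0.0000, 0.0000, 1.0000] o=[-0.5595, 0.4371, 0.0500] → [0.0141, 0.0313, -0.0000, 0.0000, 0.0000, 1.0000]
J3: z=[0.0000, 0.0000, 1.0000] o=[-0.4056, 1.1609, 0.0500] → [0.7379, -0.1226, 0.0000, 0.0000, 0.0000, 1.0000]
J4: z=[-0.9925, -0.1219, 0.0000] o=[-0.3142, 0.4165, 0.0500] → [0.0858, -0.6989, -0.0325, -0.9925, -0.1219, 0.0000]
J5: z=[-0.0767, 0.6246, -0.7771] o=[-0.3586, 0.1214, -0.1828] → [-0.0600, 0.0957, 0.0828, -0.0767, 0.6246, -0.7771]
J6: z=[0.4285, -0.6832, -0.5914] o=[-0.9704, 0.0154, -0.5037] → [0.3439, -0.1970, 0.4768, 0.4285, -0.6832, -0.5914]
q̇ = J⁺·V = [0.4590, 0.2850, -0.4010, -0.0330, 0.3400, 0.1060]

0.4590 0.2850 -0.4010 -0.0330 0.3400 0.1060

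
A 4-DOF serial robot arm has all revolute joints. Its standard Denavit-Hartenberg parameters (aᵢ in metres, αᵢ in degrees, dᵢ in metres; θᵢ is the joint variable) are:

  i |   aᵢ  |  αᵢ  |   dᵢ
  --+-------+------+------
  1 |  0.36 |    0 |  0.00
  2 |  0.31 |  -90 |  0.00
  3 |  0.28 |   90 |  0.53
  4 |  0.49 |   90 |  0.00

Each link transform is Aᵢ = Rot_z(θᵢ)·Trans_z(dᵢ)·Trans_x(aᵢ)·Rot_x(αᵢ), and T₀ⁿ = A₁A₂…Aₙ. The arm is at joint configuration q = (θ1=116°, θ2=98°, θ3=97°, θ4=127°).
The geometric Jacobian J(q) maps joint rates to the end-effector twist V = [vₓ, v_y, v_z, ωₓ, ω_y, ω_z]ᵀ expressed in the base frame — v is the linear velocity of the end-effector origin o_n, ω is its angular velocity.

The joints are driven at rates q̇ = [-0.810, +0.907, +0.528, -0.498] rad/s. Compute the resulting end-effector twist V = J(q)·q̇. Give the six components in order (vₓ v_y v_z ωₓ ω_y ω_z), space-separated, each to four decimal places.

o_n = [0.0989, -0.6146, 0.0148]
J₁: ẑ×o_n = [0.6146, 0.0989, -0.0000], ω = ẑ
J2: z=[0.0000, 0.0000, 1.0000] o=[-0.1578, 0.3236, 0.0000] → [0.9382, 0.2567, -0.0000, 0.0000, 0.0000, 1.0000]
J3: z=[0.5592, -0.8290, 0.0000] o=[-0.4148, 0.1502, 0.0000] → [-0.0123, -0.0083, -0.0018, 0.5592, -0.8290, 0.0000]
J4: z=[-0.8229, -0.5550, -0.1219] o=[-0.0902, -0.2701, -0.2779] → [-0.2044, 0.2178, 0.3884, -0.8229, -0.5550, -0.1219]
V = J·q̇ = [0.4484, 0.0399, -0.1944, 0.7050, -0.1613, 0.1577]

0.4484 0.0399 -0.1944 0.7050 -0.1613 0.1577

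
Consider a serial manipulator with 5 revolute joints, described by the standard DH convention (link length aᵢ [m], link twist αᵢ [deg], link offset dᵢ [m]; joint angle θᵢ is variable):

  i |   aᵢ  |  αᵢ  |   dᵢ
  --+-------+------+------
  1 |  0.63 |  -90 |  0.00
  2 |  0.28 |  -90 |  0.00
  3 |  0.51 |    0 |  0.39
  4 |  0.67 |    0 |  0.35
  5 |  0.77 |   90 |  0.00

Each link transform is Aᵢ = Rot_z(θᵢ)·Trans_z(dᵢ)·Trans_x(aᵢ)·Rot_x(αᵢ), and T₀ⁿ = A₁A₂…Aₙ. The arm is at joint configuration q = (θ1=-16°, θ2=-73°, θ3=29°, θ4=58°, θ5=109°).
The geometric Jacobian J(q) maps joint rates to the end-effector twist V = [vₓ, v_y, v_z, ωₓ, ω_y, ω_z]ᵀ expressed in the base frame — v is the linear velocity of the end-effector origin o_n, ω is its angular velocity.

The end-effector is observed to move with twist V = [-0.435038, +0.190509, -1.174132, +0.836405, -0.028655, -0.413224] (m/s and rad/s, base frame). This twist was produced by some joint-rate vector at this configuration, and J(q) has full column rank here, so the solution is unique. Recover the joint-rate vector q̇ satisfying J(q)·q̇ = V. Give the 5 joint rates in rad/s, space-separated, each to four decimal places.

o_n = [1.0977, -1.0472, -0.1963]
J₁: ẑ×o_n = [1.0472, 1.0977, -0.0000], ω = ẑ
J2: z=[0.2756, 0.9613, 0.0000] o=[0.6056, -0.1737, 0.0000] → [-0.1887, 0.0541, -0.7138, 0.2756, 0.9613, 0.0000]
J3: z=[0.9193, -0.2636, -0.2924] o=[0.6843, -0.1962, 0.2678] → [-0.1265, 0.3058, -0.6733, 0.9193, -0.2636, -0.2924]
J4: z=[0.9193, -0.2636, -0.2924] o=[1.1000, -0.5726, 0.5803] → [0.0660, 0.7146, -0.4369, 0.9193, -0.2636, -0.2924]
J5: z=[0.9193, -0.2636, -0.2924] o=[1.2472, -1.3109, 0.5115] → [0.2637, 0.6944, 0.2030, 0.9193, -0.2636, -0.2924]
q̇ = J⁺·V = [-0.1650, 0.2030, 0.6410, 1.0000, -0.7920]

-0.1650 0.2030 0.6410 1.0000 -0.7920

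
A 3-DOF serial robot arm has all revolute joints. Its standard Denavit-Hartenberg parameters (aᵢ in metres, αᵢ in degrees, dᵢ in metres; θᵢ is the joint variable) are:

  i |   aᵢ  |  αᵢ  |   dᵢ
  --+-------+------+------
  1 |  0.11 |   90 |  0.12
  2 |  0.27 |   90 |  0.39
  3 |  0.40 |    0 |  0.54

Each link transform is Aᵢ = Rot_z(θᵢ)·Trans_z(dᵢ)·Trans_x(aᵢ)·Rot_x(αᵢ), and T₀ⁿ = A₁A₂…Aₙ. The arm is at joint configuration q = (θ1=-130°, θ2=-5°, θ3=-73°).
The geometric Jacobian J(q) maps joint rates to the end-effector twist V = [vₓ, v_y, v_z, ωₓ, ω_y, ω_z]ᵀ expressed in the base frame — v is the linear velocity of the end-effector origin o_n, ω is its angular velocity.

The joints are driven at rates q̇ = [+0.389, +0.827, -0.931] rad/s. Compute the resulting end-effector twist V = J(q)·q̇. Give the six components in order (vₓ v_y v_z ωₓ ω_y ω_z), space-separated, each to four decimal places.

o_n = [-0.2940, -0.3387, -0.4517]
J₁: ẑ×o_n = [0.3387, -0.2940, 0.0000], ω = ẑ
J2: z=[-0.7660, 0.6428, 0.0000] o=[-0.0707, -0.0843, 0.1200] → [-0.3675, -0.4379, 0.3384, -0.7660, 0.6428, 0.0000]
J3: z=[0.0560, 0.0668, -0.9962] o=[-0.5424, -0.0396, 0.0965] → [-0.3345, -0.2167, -0.0333, 0.0560, 0.0668, -0.9962]
V = J·q̇ = [0.1393, -0.2747, 0.3109, -0.6857, 0.4694, 1.3165]

0.1393 -0.2747 0.3109 -0.6857 0.4694 1.3165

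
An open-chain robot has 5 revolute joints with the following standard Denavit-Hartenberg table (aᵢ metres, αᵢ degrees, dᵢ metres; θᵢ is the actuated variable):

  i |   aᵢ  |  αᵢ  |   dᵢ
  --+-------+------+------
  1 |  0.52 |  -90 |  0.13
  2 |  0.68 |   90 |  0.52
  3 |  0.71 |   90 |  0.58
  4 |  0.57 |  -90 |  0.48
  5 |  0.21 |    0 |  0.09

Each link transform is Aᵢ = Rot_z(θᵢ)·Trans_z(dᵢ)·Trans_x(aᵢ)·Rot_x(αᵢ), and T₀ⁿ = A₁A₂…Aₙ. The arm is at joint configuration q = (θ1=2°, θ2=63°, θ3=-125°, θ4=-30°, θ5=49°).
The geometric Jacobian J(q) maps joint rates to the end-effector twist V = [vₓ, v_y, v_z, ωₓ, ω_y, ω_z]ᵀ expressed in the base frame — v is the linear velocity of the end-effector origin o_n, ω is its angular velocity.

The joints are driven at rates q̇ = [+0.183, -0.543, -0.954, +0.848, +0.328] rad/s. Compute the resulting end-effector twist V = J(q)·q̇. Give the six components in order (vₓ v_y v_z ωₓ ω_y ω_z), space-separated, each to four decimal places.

-0.1269 0.9294 1.1808 -0.9477 -0.2242 0.5816

o_n = [0.6380, -0.3941, 0.5959]
J₁: ẑ×o_n = [0.3941, 0.6380, -0.0000], ω = ẑ
J2: z=[-0.0349, 0.9994, 0.0000] o=[0.5197, 0.0181, 0.1300] → [0.4656, 0.0163, -0.1039, -0.0349, 0.9994, 0.0000]
J3: z=[0.8905, 0.0311, 0.4540] o=[0.8101, 0.5486, -0.4759] → [0.4613, -1.0325, -0.8341, 0.8905, 0.0311, 0.4540]
J4: z=[-0.3917, 0.5602, 0.7299] o=[1.1621, -0.0211, 0.1503] → [0.5220, -0.2080, 0.4397, -0.3917, 0.5602, 0.7299]
J5: z=[0.6553, -0.3869, 0.6487] o=[0.6059, -0.1696, 0.6235] → [0.1563, 0.0389, -0.1347, 0.6553, -0.3869, 0.6487]
V = J·q̇ = [-0.1269, 0.9294, 1.1808, -0.9477, -0.2242, 0.5816]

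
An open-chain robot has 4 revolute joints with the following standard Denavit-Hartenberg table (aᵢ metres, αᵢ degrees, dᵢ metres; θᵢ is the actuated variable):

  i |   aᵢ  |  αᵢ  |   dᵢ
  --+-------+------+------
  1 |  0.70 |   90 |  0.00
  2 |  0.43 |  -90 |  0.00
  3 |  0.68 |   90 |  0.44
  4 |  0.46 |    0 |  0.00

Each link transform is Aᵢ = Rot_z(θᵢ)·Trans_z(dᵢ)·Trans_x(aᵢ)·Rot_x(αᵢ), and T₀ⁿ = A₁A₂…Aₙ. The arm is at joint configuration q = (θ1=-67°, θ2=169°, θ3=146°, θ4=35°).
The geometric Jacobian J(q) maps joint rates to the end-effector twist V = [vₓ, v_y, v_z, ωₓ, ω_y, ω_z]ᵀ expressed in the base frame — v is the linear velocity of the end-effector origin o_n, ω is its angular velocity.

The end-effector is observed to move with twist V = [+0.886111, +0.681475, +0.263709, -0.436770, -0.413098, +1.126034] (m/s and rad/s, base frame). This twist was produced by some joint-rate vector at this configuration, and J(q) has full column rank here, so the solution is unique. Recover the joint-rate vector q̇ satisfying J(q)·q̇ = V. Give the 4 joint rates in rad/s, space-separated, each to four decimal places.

0.4170 0.4590 -0.7360 -0.1260

o_n = [0.9361, -0.6929, -0.7760]
J₁: ẑ×o_n = [0.6929, 0.9361, -0.0000], ω = ẑ
J2: z=[-0.9205, -0.3907, 0.0000] o=[0.2735, -0.6444, 0.0000] → [0.3032, -0.7143, 0.3036, -0.9205, -0.3907, 0.0000]
J3: z=[-0.0746, 0.1756, -0.9816] o=[0.1086, -0.2558, 0.0820] → [-0.5798, -0.8763, -0.1128, -0.0746, 0.1756, -0.9816]
J4: z=[0.5487, 0.8292, 0.1067] o=[0.6420, -0.5393, -0.4574] → [-0.2478, 0.2062, -0.3281, 0.5487, 0.8292, 0.1067]
q̇ = J⁺·V = [0.4170, 0.4590, -0.7360, -0.1260]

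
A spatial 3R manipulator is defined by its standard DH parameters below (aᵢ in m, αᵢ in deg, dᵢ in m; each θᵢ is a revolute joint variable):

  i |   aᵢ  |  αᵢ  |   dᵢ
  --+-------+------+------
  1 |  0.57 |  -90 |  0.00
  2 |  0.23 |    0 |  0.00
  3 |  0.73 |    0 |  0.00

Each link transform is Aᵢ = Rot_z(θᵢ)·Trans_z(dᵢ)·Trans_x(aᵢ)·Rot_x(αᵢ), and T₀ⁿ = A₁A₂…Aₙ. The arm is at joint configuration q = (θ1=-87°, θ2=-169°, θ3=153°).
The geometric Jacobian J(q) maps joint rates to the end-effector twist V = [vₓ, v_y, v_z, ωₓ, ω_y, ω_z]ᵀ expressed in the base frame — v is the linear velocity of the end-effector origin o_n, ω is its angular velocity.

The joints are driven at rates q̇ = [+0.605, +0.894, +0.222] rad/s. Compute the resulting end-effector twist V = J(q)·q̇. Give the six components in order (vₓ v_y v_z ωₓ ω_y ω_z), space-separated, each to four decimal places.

o_n = [0.0547, -1.0445, 0.2451]
J₁: ẑ×o_n = [1.0445, 0.0547, -0.0000], ω = ẑ
J2: z=[0.9986, 0.0523, 0.0000] o=[0.0298, -0.5692, 0.0000] → [0.0128, -0.2448, -0.4759, 0.9986, 0.0523, 0.0000]
J3: z=[0.9986, 0.0523, 0.0000] o=[0.0180, -0.3438, 0.0439] → [0.0105, -0.2009, -0.7017, 0.9986, 0.0523, 0.0000]
V = J·q̇ = [0.6457, -0.2303, -0.5813, 1.1145, 0.0584, 0.6050]

0.6457 -0.2303 -0.5813 1.1145 0.0584 0.6050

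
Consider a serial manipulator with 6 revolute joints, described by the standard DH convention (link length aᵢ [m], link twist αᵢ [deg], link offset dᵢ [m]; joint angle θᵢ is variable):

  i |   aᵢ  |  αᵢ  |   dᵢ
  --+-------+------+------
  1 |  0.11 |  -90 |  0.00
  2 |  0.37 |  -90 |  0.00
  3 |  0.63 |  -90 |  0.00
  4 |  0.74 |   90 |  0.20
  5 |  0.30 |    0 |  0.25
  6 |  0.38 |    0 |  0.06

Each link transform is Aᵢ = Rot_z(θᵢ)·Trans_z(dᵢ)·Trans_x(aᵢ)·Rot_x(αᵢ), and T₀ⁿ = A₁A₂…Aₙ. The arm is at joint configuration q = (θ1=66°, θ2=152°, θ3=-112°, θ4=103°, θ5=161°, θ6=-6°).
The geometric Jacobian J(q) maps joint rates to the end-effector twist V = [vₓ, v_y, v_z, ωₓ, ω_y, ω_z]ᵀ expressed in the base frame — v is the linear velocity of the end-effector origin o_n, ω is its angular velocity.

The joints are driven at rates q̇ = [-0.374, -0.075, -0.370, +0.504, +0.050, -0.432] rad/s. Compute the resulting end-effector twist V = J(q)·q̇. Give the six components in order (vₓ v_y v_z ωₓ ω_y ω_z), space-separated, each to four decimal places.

0.2312 0.6617 -0.0889 0.0477 -0.4616 -0.9097

o_n = [-1.0096, 0.2219, -0.3716]
J₁: ẑ×o_n = [-0.2219, -1.0096, 0.0000], ω = ẑ
J2: z=[-0.9135, 0.4067, 0.0000] o=[0.0447, 0.1005, 0.0000] → [-0.1511, -0.3395, 0.3179, -0.9135, 0.4067, 0.0000]
J3: z=[-0.1910, -0.4289, 0.8829] o=[-0.0881, -0.1980, -0.1737] → [-0.2858, -0.8513, -0.4753, -0.1910, -0.4289, 0.8829]
J4: z=[-0.6752, -0.5955, -0.4353] o=[-0.5370, 0.2300, -0.0629] → [0.1803, -0.0027, -0.2759, -0.6752, -0.5955, -0.4353]
J5: z=[-0.6513, 0.7583, -0.0273] o=[-0.4158, 0.3071, -0.8159] → [0.3346, 0.3056, 0.5058, -0.6513, 0.7583, -0.0273]
J6: z=[-0.6513, 0.7583, -0.0273] o=[-0.7428, 0.3633, -0.6100] → [0.1769, 0.1625, 0.2944, -0.6513, 0.7583, -0.0273]
V = J·q̇ = [0.2312, 0.6617, -0.0889, 0.0477, -0.4616, -0.9097]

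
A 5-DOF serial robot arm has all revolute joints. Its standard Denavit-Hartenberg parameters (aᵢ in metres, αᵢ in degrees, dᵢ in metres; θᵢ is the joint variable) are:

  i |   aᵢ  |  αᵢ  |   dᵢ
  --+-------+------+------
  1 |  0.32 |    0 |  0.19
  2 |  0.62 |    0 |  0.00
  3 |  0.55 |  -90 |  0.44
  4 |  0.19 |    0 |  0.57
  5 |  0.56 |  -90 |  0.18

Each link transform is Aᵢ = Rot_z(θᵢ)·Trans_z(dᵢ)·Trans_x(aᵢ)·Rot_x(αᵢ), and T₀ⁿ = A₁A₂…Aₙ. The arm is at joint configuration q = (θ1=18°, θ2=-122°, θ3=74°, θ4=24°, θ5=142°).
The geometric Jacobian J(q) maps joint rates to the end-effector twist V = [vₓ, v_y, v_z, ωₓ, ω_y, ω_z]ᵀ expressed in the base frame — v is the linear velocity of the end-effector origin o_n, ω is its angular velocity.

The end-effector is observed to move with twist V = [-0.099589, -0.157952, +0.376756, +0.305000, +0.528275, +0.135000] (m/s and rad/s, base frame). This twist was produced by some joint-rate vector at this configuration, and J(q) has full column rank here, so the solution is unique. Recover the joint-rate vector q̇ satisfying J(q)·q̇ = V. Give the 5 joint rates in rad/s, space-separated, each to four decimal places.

-0.9060 0.8070 0.2340 -0.2610 0.8710

o_n = [0.6854, 0.0567, 0.4172]
J₁: ẑ×o_n = [-0.0567, 0.6854, 0.0000], ω = ẑ
J2: z=[0.0000, 0.0000, 1.0000] o=[0.3043, 0.0989, 0.1900] → [0.0422, 0.3811, -0.0000, 0.0000, 0.0000, 1.0000]
J3: z=[0.0000, 0.0000, 1.0000] o=[0.1543, -0.5027, 0.1900] → [-0.5594, 0.5311, 0.0000, 0.0000, 0.0000, 1.0000]
J4: z=[0.5000, 0.8660, 0.0000] o=[0.6307, -0.7777, 0.6300] → [-0.1843, 0.1064, 0.3698, 0.5000, 0.8660, 0.0000]
J5: z=[0.5000, 0.8660, 0.0000] o=[1.0660, -0.3709, 0.5527] → [-0.1173, 0.0677, 0.5434, 0.5000, 0.8660, 0.0000]
q̇ = J⁺·V = [-0.9060, 0.8070, 0.2340, -0.2610, 0.8710]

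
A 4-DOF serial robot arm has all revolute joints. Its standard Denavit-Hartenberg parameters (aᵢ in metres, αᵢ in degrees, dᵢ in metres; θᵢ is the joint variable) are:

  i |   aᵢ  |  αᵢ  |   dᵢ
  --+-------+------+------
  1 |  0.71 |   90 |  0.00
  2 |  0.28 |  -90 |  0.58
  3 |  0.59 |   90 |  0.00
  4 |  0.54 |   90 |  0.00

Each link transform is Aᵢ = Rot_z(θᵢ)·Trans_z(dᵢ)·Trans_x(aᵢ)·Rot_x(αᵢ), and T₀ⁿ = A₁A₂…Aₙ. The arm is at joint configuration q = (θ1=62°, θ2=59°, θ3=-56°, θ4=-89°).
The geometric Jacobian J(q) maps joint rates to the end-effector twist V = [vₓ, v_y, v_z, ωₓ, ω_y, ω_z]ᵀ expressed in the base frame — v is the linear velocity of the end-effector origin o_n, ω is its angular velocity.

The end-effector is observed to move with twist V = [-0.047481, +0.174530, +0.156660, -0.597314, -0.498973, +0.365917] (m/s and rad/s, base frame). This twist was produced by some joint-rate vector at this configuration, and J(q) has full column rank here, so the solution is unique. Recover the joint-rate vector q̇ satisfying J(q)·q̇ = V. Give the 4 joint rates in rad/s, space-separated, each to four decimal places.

o_n = [1.6502, 0.8097, 0.2492]
J₁: ẑ×o_n = [-0.8097, 1.6502, 0.0000], ω = ẑ
J2: z=[0.8829, -0.4695, 0.0000] o=[0.3333, 0.6269, 0.0000] → [-0.1170, -0.2201, 0.7796, 0.8829, -0.4695, 0.0000]
J3: z=[-0.4024, -0.7568, 0.5150] o=[0.9131, 0.4819, 0.2400] → [-0.1758, 0.3834, 0.4260, -0.4024, -0.7568, 0.5150]
J4: z=[0.2933, -0.6395, -0.7106] o=[1.4248, 0.4023, 0.5228] → [0.4644, -0.0800, 0.2636, 0.2933, -0.6395, -0.7106]
q̇ = J⁺·V = [-0.1350, -0.2540, 0.8760, -0.0700]

-0.1350 -0.2540 0.8760 -0.0700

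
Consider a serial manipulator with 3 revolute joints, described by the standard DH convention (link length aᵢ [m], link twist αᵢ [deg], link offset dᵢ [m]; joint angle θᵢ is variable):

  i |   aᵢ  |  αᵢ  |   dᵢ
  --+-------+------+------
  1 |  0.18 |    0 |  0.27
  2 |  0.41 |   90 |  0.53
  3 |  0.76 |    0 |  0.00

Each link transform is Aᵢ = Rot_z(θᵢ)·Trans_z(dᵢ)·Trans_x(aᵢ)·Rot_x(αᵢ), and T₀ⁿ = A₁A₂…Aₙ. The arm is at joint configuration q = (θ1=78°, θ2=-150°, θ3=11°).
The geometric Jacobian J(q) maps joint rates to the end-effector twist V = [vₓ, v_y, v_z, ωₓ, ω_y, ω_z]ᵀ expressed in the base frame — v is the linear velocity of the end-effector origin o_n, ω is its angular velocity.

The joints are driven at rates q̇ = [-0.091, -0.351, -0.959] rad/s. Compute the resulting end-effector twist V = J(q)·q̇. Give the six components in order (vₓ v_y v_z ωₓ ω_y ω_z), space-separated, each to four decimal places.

-0.4270 -0.2936 -0.7154 0.9121 0.2963 -0.4420

o_n = [0.3947, -0.9234, 0.9450]
J₁: ẑ×o_n = [0.9234, 0.3947, -0.0000], ω = ẑ
J2: z=[0.0000, 0.0000, 1.0000] o=[0.0374, 0.1761, 0.2700] → [1.0995, 0.3572, -0.0000, 0.0000, 0.0000, 1.0000]
J3: z=[-0.9511, -0.3090, 0.0000] o=[0.1641, -0.2139, 0.8000] → [-0.0448, 0.1379, 0.7460, -0.9511, -0.3090, 0.0000]
V = J·q̇ = [-0.4270, -0.2936, -0.7154, 0.9121, 0.2963, -0.4420]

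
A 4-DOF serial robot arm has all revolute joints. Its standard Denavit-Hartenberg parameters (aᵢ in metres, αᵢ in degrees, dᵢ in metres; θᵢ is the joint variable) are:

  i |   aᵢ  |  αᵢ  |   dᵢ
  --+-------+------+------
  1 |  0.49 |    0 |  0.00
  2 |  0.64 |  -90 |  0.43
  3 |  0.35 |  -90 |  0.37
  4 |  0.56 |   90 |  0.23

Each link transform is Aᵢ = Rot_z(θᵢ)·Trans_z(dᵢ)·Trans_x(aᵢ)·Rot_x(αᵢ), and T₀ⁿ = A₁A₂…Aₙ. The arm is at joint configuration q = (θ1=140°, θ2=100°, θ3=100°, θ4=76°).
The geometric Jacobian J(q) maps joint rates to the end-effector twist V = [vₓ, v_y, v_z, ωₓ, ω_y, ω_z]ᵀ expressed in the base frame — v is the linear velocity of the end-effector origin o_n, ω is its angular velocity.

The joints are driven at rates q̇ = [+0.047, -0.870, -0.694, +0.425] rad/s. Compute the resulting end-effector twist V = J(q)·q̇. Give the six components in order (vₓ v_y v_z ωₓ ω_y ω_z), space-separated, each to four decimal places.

-0.4000 -0.0279 0.0117 -0.3917 0.7095 -0.7492

o_n = [-0.6901, 0.1166, -0.0082]
J₁: ẑ×o_n = [-0.1166, -0.6901, 0.0000], ω = ẑ
J2: z=[0.0000, 0.0000, 1.0000] o=[-0.3754, 0.3150, 0.0000] → [0.1984, -0.3147, 0.0000, 0.0000, 0.0000, 1.0000]
J3: z=[0.8660, -0.5000, 0.0000] o=[-0.6954, -0.2393, 0.4300] → [0.2191, 0.3795, 0.3108, 0.8660, -0.5000, 0.0000]
J4: z=[0.4924, 0.8529, 0.1736] o=[-0.3445, -0.3717, 0.0853] → [-0.1645, -0.0140, 0.5351, 0.4924, 0.8529, 0.1736]
V = J·q̇ = [-0.4000, -0.0279, 0.0117, -0.3917, 0.7095, -0.7492]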